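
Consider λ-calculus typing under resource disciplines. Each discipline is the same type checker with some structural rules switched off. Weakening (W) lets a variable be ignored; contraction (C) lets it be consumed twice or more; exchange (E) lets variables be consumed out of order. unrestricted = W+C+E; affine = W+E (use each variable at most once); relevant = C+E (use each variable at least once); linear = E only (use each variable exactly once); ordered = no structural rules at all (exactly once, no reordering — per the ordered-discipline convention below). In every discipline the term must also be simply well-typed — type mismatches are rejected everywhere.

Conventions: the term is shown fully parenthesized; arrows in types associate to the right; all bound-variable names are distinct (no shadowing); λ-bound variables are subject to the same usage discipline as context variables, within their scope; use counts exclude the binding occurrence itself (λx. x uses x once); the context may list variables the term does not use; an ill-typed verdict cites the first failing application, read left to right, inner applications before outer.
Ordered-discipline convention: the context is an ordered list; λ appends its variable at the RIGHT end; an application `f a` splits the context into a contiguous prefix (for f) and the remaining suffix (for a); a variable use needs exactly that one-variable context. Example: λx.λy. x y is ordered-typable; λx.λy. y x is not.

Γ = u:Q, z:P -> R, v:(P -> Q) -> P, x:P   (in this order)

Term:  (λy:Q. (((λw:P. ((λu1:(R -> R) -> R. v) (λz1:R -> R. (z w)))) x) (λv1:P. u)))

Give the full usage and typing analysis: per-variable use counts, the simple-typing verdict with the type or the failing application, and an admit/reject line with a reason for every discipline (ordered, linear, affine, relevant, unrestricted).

use counts: u ×1, z ×1, v ×1, x ×1, y [bound] ×0, w [bound] ×1, u1 [bound] ×0, z1 [bound] ×0, v1 [bound] ×0
order of uses: v, z, w, x, u
typing: well-typed at Q -> P
ordered: ✗, unused: y, u1, z1, v1 — weakening required
linear: ✗, unused: y, u1, z1, v1 — weakening required
affine: ✓, none of u, z, v, x, y, w, u1, z1, v1 used more than once
relevant: ✗, unused: y, u1, z1, v1 — weakening required
unrestricted: ✓, simply typable at Q -> P; W, C, E all held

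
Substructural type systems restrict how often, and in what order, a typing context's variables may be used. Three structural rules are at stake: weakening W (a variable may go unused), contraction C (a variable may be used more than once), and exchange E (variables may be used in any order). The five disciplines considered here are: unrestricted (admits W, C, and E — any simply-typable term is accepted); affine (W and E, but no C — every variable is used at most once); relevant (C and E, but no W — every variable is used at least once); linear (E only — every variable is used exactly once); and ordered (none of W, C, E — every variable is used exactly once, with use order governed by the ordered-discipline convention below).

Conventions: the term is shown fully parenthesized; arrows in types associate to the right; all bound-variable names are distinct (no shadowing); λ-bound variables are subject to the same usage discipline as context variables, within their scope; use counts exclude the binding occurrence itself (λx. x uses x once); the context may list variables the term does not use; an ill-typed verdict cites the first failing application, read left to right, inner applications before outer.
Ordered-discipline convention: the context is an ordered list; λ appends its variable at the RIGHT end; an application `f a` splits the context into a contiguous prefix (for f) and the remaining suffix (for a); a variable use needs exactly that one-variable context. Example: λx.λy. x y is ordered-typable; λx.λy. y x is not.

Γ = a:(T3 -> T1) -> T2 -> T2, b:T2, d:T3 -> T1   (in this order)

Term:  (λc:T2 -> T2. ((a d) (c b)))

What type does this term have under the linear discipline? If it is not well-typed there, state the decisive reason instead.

term : (T2 -> T2) -> T2
use counts: a ×1; b ×1; d ×1; c [bound] ×1
uses in reading order: a, d, c, b
typing: well-typed — term : (T2 -> T2) -> T2
summary: ordered ✗, linear ✓, affine ✓, relevant ✓, unrestricted ✓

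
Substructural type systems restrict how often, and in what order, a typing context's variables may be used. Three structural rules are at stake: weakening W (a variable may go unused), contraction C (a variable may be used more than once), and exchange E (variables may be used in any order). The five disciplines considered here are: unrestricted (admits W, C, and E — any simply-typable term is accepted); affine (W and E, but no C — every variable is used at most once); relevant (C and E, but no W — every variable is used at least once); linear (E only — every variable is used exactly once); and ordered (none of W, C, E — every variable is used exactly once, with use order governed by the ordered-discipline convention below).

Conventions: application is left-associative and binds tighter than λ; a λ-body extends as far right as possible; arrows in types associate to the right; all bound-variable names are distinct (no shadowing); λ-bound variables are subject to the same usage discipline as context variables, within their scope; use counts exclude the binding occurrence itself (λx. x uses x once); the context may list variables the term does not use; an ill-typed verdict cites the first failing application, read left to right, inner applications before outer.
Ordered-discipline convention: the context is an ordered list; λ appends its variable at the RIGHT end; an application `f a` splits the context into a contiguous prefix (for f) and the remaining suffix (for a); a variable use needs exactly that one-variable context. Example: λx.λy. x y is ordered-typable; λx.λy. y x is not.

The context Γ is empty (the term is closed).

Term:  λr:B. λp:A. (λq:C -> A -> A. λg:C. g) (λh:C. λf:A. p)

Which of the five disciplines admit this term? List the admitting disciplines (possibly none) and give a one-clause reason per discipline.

admitted by: affine, unrestricted
counts: r (bound)=0, p (bound)=1, q (bound)=0, g (bound)=1, h (bound)=0, f (bound)=0
order of uses: g, p
typing: the term checks, with type B -> A -> C -> C
ordered: ✗ — needs weakening: r, q, h, f unused
linear: ✗ — needs weakening: r, q, h, f unused
affine: ✓ — none of r, p, q, g, h, f used more than once
relevant: ✗ — needs weakening: r, q, h, f unused
unrestricted: ✓ — type-checks (B -> A -> C -> C) and nothing is barred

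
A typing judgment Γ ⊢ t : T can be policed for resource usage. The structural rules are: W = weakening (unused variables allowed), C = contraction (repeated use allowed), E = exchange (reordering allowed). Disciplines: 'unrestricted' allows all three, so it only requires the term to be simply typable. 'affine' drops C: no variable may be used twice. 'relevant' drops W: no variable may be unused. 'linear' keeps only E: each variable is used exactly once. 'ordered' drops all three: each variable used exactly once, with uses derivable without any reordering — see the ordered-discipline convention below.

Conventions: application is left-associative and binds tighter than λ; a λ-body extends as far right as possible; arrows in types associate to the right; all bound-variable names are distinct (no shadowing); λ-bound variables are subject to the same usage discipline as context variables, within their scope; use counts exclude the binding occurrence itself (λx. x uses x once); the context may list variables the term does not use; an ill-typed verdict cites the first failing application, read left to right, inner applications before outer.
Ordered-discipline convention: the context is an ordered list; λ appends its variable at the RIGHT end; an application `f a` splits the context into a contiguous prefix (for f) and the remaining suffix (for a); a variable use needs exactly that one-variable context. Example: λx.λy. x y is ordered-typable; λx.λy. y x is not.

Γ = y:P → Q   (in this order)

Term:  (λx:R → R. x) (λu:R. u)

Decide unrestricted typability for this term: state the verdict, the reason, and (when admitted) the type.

yes — well-typed at R → R; no restrictions here; term : R → R
counts: y: 0, x [bound]: 1, u [bound]: 1
use order (left to right): x, u
typing: ✓ — R → R
per-discipline verdicts: ordered ✗; linear ✗; affine ✓; relevant ✗; unrestricted ✓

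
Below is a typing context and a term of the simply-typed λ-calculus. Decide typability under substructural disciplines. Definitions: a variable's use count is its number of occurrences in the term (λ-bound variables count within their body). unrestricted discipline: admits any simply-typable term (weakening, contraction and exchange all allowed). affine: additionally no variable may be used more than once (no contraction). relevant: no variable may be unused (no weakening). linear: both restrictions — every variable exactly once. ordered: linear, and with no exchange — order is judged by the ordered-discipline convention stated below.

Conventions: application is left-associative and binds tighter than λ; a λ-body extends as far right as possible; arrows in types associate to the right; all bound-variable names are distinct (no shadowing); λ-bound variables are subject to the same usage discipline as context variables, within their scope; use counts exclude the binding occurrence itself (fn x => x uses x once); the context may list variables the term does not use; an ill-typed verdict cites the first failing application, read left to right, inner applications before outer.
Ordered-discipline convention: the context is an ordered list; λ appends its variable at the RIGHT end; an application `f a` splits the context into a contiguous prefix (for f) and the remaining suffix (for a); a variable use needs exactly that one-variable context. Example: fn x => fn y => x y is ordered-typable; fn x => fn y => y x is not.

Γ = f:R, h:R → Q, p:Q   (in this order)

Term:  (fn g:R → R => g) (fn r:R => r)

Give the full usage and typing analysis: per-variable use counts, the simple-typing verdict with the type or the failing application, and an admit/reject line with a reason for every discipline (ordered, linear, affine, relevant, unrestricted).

variable uses: f ×0, h ×0, p ×0, g (λ-bound) ×1, r (λ-bound) ×1
use order (left to right): g, r
typing: well-typed — term : R → R
ordered: ✗ — unused: f, h, p — weakening required
linear: ✗ — unused: f, h, p — weakening required
affine: ✓ — no duplicate uses among f, h, p, g, r
relevant: ✗ — unused: f, h, p — weakening required
unrestricted: ✓ — typability at R → R is all that's needed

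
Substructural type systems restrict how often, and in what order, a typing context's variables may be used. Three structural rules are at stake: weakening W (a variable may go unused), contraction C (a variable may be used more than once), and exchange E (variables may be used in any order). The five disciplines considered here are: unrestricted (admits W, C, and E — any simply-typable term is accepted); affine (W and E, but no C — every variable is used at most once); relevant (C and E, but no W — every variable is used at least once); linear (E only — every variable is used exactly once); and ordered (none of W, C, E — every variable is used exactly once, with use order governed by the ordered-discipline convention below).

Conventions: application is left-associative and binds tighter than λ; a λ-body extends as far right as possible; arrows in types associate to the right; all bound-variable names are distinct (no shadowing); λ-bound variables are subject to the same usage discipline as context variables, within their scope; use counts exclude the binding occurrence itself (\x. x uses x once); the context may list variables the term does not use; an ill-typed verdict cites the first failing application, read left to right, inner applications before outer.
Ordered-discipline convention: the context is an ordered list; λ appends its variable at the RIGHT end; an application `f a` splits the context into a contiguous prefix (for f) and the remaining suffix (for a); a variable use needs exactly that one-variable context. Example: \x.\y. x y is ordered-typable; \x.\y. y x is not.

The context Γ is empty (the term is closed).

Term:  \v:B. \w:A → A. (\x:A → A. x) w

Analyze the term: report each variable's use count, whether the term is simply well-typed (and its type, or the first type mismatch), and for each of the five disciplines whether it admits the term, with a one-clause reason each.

variable uses: v (λ-bound): 0, w (λ-bound): 1, x (λ-bound): 1
order of uses: x, w
typing: well-typed at B → (A → A) → A → A
ordered: ✗ — v never used (weakening)
linear: ✗ — v never used (weakening)
affine: ✓ — no duplicate uses among v, w, x
relevant: ✗ — v never used (weakening)
unrestricted: ✓ — typability at B → (A → A) → A → A is all that's needed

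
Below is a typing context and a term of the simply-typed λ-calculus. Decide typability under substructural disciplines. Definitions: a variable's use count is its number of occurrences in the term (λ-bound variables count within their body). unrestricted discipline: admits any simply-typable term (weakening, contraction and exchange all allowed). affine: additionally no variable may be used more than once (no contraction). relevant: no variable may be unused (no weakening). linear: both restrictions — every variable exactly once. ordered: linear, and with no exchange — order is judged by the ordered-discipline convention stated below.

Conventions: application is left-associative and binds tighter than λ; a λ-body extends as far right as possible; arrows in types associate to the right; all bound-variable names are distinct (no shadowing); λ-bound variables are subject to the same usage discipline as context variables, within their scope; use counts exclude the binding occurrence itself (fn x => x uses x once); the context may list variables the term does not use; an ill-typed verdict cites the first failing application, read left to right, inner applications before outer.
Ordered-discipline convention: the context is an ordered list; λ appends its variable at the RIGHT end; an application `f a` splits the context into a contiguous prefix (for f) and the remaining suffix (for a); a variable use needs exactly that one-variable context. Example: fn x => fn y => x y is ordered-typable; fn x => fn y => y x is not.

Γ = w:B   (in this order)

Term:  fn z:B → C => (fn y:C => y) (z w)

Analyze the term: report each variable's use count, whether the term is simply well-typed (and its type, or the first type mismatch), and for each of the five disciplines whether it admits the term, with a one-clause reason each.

use counts: w: 1×; z [bound]: 1×; y [bound]: 1×
left-to-right use order: y, z, w
typing: well-typed at (B → C) → C
ordered ✗ (needs exchange: uses follow y, z, w)
linear ✓ (single use per variable (w, z, y))
affine ✓ (w, z, y: no repeats, contraction unneeded)
relevant ✓ (none of w, z, y goes unused)
unrestricted ✓ (typability at (B → C) → C is all that's needed)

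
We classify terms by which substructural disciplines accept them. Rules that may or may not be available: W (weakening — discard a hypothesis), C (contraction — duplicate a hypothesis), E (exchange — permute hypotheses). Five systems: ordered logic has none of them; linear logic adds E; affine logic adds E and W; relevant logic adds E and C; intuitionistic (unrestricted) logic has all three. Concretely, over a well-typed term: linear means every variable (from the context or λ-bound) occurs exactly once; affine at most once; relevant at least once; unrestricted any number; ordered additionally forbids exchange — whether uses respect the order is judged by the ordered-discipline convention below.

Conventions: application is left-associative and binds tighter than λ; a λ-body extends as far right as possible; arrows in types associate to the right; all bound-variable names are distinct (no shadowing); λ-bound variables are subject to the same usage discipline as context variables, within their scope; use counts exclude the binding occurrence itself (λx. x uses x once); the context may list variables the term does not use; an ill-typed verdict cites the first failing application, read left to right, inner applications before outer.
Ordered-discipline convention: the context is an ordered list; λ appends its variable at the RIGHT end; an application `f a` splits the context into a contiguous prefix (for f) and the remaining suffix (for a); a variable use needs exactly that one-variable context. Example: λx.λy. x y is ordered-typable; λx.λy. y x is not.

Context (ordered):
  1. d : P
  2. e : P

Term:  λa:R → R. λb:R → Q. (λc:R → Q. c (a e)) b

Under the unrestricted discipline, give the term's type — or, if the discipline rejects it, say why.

not well-typed under unrestricted — the type mismatch rejects it
use counts: d: 0×; e: 1×; a (bound): 1×; b (bound): 1×; c (bound): 1×
use order (left to right): c, a, e, b
typing: ill-typed: an argument P mismatches the expected R
per-discipline verdicts: ordered ✗ · linear ✗ · affine ✗ · relevant ✗ · unrestricted ✗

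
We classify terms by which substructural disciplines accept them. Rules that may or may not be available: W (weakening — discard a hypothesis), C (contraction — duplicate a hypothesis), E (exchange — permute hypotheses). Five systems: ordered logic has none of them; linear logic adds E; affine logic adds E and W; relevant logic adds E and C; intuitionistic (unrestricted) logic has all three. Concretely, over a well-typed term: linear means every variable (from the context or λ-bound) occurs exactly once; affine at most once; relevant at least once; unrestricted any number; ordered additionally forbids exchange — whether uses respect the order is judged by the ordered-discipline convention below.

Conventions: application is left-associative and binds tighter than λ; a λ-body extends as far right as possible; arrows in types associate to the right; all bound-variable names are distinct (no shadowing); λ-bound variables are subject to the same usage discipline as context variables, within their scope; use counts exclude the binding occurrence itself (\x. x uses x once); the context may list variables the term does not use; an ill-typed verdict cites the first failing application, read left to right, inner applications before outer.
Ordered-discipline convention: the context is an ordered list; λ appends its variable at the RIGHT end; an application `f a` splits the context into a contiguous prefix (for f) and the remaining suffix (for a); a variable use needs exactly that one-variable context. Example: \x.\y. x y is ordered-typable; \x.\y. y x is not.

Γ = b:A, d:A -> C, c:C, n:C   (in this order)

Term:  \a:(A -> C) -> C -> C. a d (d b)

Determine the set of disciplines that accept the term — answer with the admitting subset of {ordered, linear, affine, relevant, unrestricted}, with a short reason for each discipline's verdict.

accepted by: unrestricted
usage: b: 1; d: 2; c: 0; n: 0; a [bound]: 1
uses in reading order: a, d, d, b
typing: the term checks, with type ((A -> C) -> C -> C) -> C
ordered: ✗, repeated use of d ×2; c, n left unused
linear: ✗, repeated use of d ×2; c, n left unused
affine: ✗, repeated use of d ×2
relevant: ✗, c, n left unused
unrestricted: ✓, type-checks (((A -> C) -> C -> C) -> C) and nothing is barred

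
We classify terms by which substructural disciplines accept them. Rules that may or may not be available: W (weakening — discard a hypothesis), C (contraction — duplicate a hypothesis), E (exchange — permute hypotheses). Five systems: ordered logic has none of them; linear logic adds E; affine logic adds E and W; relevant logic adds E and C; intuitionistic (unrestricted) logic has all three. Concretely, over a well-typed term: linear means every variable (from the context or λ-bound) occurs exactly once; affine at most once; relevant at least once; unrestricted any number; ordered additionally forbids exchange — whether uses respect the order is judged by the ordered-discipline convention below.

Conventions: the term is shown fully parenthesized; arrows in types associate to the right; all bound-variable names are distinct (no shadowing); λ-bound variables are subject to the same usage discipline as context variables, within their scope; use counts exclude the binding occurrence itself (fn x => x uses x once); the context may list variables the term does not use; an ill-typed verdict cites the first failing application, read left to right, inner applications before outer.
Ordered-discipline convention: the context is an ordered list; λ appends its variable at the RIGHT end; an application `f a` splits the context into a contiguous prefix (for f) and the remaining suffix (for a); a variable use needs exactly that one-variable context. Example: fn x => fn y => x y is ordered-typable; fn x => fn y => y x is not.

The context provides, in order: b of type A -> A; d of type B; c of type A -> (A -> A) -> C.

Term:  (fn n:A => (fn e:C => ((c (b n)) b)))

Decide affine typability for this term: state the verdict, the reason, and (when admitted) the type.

no — uses contraction: b ×2
usage: b: 2×; d: 0×; c: 1×; n (bound): 1×; e (bound): 0×
uses in reading order: c, b, n, b
typing: the term checks, with type A -> C -> C
per-discipline verdicts: ordered ✗ · linear ✗ · affine ✗ · relevant ✗ · unrestricted ✓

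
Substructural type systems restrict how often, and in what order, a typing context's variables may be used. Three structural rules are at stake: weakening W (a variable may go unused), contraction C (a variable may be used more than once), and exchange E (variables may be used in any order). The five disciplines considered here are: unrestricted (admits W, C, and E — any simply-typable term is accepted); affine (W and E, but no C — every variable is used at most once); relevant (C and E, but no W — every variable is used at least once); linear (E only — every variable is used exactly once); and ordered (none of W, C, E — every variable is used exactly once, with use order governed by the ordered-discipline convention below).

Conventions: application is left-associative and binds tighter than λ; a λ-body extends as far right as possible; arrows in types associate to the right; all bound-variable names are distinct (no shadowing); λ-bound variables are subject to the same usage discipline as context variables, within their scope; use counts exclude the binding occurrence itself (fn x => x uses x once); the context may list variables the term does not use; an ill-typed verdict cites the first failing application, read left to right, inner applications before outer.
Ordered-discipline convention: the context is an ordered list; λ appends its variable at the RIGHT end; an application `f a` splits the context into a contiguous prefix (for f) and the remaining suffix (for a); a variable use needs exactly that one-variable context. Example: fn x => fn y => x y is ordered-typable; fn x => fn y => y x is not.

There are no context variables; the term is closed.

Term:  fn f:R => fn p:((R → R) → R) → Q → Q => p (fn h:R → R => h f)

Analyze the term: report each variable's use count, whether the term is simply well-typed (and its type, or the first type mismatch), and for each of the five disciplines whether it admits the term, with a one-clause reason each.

use counts: f (bound)=1; p (bound)=1; h (bound)=1
order of uses: p, h, f
typing: the term checks, with type R → (((R → R) → R) → Q → Q) → Q → Q
ordered: ✗, no ordered split (uses run p, h, f)
linear: ✓, single use per variable (f, p, h)
affine: ✓, no duplicate uses among f, p, h
relevant: ✓, every one of f, p, h appears
unrestricted: ✓, typability at R → (((R → R) → R) → Q → Q) → Q → Q is all that's needed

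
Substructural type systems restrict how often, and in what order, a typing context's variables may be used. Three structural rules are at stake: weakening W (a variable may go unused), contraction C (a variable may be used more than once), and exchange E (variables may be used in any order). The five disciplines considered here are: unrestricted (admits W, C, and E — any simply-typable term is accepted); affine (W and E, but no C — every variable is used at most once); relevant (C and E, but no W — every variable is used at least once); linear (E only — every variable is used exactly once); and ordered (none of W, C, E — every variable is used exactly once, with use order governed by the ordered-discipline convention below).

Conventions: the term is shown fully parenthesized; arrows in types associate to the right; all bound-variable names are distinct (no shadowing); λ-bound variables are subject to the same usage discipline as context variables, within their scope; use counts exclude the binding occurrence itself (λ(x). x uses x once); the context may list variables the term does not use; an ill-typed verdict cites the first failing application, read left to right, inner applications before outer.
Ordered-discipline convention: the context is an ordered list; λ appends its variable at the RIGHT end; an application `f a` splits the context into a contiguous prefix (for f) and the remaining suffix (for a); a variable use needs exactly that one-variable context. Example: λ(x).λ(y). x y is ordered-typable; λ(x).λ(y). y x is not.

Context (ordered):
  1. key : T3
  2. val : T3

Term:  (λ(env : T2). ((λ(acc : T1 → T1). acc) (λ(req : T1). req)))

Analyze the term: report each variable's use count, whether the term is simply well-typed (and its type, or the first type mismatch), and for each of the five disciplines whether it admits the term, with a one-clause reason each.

use counts: key ×0, val ×0, env (λ-bound) ×0, acc (λ-bound) ×1, req (λ-bound) ×1
use order (left to right): acc, req
typing: the term checks, with type T2 → T1 → T1
ordered ✗ (unused: key, val, env — weakening required)
linear ✗ (unused: key, val, env — weakening required)
affine ✓ (key, val, env, acc, req: no repeats, contraction unneeded)
relevant ✗ (unused: key, val, env — weakening required)
unrestricted ✓ (type-checks (T2 → T1 → T1) and nothing is barred)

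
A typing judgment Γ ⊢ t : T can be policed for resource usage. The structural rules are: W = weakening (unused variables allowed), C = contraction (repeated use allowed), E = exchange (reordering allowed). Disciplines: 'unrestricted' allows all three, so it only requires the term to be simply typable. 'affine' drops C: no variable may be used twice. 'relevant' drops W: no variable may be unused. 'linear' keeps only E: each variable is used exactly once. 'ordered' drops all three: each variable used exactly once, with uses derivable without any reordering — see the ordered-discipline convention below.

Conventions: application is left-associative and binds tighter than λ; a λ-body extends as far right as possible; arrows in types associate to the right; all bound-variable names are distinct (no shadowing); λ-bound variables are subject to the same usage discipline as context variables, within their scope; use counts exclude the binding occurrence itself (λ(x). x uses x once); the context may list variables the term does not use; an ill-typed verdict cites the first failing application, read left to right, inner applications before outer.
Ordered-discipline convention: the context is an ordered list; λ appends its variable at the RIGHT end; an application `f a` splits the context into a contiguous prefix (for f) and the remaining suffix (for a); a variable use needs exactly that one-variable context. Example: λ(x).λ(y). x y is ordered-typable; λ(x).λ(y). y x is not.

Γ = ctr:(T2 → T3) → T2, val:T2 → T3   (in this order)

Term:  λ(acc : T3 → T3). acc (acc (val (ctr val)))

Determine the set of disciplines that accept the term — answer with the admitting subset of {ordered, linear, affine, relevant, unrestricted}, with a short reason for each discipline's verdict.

admitted in: relevant, unrestricted
usage: ctr ×1; val ×2; acc [bound] ×2
order of uses: acc, acc, val, ctr, val
typing: well-typed — term : (T3 → T3) → T3
ordered: ✗ — uses contraction: val ×2, acc ×2
linear: ✗ — uses contraction: val ×2, acc ×2
affine: ✗ — uses contraction: val ×2, acc ×2
relevant: ✓ — every one of ctr, val, acc appears
unrestricted: ✓ — simply typable at (T3 → T3) → T3; W, C, E all held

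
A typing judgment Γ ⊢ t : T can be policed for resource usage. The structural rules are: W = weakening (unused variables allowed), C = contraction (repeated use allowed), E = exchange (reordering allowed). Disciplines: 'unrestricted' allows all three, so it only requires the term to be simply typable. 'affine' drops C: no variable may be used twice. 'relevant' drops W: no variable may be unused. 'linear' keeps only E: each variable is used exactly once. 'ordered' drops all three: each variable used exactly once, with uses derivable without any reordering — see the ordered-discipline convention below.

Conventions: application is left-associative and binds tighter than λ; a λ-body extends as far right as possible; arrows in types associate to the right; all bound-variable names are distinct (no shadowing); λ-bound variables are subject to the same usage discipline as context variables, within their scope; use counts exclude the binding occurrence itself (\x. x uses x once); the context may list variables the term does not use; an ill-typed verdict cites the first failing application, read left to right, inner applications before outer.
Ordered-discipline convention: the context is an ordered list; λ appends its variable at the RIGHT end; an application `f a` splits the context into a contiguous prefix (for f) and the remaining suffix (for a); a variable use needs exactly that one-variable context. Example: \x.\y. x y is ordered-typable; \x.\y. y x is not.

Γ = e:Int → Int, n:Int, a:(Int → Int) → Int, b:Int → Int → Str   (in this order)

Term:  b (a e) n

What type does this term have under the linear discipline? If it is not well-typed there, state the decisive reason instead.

term : Str
counts: e ×1; n ×1; a ×1; b ×1
left-to-right use order: b, a, e, n
typing: the term checks, with type Str
across the five disciplines: ordered ✗, linear ✓, affine ✓, relevant ✓, unrestricted ✓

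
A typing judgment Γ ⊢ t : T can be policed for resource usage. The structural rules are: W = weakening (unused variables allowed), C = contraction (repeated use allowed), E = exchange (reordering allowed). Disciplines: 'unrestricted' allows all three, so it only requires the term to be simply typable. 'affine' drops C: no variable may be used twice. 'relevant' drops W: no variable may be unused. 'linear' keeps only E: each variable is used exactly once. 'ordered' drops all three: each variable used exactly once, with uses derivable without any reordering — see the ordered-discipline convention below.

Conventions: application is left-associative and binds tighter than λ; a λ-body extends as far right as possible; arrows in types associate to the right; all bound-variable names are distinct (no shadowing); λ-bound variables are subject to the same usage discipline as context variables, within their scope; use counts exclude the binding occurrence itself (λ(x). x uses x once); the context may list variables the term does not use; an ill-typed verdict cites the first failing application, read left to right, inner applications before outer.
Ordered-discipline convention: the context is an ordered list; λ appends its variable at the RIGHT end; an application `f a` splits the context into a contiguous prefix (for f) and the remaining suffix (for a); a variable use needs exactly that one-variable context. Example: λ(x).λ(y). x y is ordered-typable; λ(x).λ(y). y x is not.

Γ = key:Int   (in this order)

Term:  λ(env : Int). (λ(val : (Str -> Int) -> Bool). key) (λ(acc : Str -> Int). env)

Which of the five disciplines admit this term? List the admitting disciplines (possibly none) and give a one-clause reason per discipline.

admitted by: none
usage: key: 1×, env (λ-bound): 1×, val (λ-bound): 0×, acc (λ-bound): 0×
uses in reading order: key, env
typing: ill-typed: a function awaiting (Str -> Int) -> Bool gets (Str -> Int) -> Int
ordered ✗ (fails simple typing)
linear ✗ (a type mismatch blocks all five)
affine ✗ (the type mismatch rejects it)
relevant ✗ (not simply typable)
unrestricted ✗ (fails simple typing)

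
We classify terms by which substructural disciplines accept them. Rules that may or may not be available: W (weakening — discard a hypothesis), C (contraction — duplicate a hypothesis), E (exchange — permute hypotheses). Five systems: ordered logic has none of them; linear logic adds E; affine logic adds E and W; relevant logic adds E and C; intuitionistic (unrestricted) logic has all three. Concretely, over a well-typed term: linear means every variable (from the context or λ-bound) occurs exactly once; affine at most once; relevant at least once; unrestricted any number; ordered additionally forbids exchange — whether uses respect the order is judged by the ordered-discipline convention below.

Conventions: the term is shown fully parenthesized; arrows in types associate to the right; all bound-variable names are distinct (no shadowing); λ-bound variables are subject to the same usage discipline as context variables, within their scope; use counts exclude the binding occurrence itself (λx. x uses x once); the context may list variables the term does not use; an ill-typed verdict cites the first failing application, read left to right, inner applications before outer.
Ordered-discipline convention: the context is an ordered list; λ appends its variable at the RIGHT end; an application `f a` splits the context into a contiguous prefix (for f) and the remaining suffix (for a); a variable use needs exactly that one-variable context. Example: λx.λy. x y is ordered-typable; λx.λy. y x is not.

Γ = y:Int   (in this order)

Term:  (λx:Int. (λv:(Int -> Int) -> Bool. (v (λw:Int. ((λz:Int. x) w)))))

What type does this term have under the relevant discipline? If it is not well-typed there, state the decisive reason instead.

not well-typed under relevant — y, z never used (weakening)
usage: y: 0; x (bound): 1; v (bound): 1; w (bound): 1; z (bound): 0
uses in reading order: v, x, w
typing: the term checks, with type Int -> ((Int -> Int) -> Bool) -> Bool
all disciplines: ordered ✗, linear ✗, affine ✓, relevant ✗, unrestricted ✓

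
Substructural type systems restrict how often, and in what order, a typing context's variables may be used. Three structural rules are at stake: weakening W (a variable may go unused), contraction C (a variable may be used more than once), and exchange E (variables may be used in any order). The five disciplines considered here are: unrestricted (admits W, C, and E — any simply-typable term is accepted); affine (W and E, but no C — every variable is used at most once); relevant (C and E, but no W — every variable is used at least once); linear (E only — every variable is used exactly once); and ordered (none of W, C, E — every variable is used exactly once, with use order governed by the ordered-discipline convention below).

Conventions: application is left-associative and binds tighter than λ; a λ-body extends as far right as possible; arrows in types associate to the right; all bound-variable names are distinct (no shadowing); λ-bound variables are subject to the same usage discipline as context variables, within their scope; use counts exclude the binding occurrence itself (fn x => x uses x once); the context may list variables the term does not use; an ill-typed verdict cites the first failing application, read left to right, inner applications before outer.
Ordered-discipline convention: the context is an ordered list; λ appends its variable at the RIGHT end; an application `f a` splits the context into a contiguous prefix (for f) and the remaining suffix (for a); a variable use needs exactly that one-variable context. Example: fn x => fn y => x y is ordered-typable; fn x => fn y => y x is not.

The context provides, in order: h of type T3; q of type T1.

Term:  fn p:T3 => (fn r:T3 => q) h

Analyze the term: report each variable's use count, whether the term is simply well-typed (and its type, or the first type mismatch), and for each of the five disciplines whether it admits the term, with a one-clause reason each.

counts: h ×1; q ×1; p [bound] ×0; r [bound] ×0
left-to-right use order: q, h
typing: well-typed — term : T3 -> T1
ordered ✗ (unused: p, r — weakening required)
linear ✗ (unused: p, r — weakening required)
affine ✓ (h, q, p, r: no repeats, contraction unneeded)
relevant ✗ (unused: p, r — weakening required)
unrestricted ✓ (typability at T3 -> T1 is all that's needed)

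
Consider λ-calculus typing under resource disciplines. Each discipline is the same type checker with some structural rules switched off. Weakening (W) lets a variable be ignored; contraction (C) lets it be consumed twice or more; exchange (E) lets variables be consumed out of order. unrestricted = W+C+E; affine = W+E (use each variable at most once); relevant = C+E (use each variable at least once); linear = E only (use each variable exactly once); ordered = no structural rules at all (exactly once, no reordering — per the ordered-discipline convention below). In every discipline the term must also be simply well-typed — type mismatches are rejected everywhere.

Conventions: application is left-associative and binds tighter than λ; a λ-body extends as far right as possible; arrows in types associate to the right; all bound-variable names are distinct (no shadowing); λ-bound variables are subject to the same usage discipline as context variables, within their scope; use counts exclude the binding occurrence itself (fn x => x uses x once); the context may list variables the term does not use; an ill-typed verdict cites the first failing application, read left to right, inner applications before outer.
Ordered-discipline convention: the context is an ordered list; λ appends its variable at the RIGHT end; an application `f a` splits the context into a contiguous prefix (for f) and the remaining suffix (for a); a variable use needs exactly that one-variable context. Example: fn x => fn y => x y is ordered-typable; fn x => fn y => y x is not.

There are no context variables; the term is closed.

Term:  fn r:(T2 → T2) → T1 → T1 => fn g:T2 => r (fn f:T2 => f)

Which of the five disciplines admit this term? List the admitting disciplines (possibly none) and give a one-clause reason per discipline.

accepted by: affine, unrestricted
usage: r [bound]: 1; g [bound]: 0; f [bound]: 1
left-to-right use order: r, f
typing: the term checks, with type ((T2 → T2) → T1 → T1) → T2 → T1 → T1
ordered ✗ (needs weakening: g unused)
linear ✗ (needs weakening: g unused)
affine ✓ (no duplicate uses among r, g, f)
relevant ✗ (needs weakening: g unused)
unrestricted ✓ (simply typable at ((T2 → T2) → T1 → T1) → T2 → T1 → T1; W, C, E all held)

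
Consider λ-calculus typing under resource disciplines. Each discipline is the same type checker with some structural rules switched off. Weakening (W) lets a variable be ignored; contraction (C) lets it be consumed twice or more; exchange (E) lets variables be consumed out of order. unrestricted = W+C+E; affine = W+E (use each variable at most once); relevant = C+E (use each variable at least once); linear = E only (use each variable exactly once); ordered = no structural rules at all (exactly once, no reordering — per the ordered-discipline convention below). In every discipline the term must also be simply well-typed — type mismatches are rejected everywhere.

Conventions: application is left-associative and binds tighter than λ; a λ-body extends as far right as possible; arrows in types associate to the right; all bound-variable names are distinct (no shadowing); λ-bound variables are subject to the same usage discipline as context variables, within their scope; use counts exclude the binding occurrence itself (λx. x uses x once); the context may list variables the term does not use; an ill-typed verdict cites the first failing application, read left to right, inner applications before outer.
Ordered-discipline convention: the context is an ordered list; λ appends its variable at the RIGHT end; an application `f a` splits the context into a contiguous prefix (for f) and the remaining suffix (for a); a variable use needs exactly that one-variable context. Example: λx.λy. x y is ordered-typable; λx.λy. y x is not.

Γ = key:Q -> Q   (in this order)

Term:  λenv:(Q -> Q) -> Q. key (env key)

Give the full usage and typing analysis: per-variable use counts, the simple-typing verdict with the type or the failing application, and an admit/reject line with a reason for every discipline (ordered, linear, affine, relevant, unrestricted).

counts: key: 2; env (bound): 1
order of uses: key, env, key
typing: the term checks, with type ((Q -> Q) -> Q) -> Q
ordered: ✗ — needs contraction — key ×2
linear: ✗ — needs contraction — key ×2
affine: ✗ — needs contraction — key ×2
relevant: ✓ — at least one use each (key, env)
unrestricted: ✓ — simply typable at ((Q -> Q) -> Q) -> Q; W, C, E all held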